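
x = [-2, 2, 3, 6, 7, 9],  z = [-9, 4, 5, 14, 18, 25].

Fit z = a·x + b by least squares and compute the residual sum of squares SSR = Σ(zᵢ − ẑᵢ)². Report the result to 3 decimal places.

SSR = 3.949

Compute the Gram sums: Σx·x = 183, Σx = 25, Σ1 = 6.
For Aᵀz: Σx·z = 476, Σz = 57.
AᵀA·[a, b]ᵀ = Aᵀz becomes [[183, 25]; [25, 6]]·[a, b]ᵀ = [476, 57]ᵀ.
Eliminating b: 6·(row 1) − 25·(row 2) gives 473·a = 6·476 − 25·57 = 1431, so a = 1431/473.
Then b = (57 − 25·(1431/473))/6 = -1469/473.
Residuals: 74/473, 499/473, -459/473, -45/43, -34/473, 415/473; SSR = 1868/473.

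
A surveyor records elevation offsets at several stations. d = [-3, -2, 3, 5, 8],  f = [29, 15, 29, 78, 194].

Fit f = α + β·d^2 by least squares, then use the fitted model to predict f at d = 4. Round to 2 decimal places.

f̂ = 50.44

Entries of MᵀM: Σ1 = 5, Σd^2 = 111, Σd^2·d^2 = 4899.
Moment sums: Σf = 345, Σd^2·f = 14948.
Normal equations: [[5, 111]; [111, 4899]]·[α, β]ᵀ = [345, 14948]ᵀ.
Δ = 5·4899 − 111² = 12174.
α = (345·4899 − 111·14948)/12174 = 10309/4058; β = (5·14948 − 111·345)/12174 = 36445/12174.
At d = 4: f̂ = (10309/4058)·(1) + (36445/12174)·(16) = 614047/12174.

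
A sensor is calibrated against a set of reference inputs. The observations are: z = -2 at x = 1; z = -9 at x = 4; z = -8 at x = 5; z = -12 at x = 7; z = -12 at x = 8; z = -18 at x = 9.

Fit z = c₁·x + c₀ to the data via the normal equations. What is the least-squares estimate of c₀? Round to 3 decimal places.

c₀ = -0.446

Normal-equation sums: Σx·x = 236, Σx = 34, Σ1 = 6.
Right-hand side: Σx·z = -420, Σz = -61.
MᵀM·[c₁, c₀]ᵀ = Mᵀz becomes [[236, 34]; [34, 6]]·[c₁, c₀]ᵀ = [-420, -61]ᵀ.
det = 236·6 − 34² = 260.
c₁ = ((-420)·6 − 34·(-61))/260 = -223/130; c₀ = (236·(-61) − 34·(-420))/260 = -29/65.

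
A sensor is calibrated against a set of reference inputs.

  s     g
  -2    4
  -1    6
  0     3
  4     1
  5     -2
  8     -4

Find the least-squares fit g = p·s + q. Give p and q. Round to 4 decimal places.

From the data, Σs·s = 110, Σs = 14, Σ1 = 6.
Right-hand side: Σs·g = -52, Σg = 8.
MᵀM·[p, q]ᵀ = Mᵀg becomes [[110, 14]; [14, 6]]·[p, q]ᵀ = [-52, 8]ᵀ.
det = 110·6 − 14² = 464.
p = ((-52)·6 − 14·8)/464 = -53/58; q = (110·8 − 14·(-52))/464 = 201/58.

p = -0.9138, q = 3.4655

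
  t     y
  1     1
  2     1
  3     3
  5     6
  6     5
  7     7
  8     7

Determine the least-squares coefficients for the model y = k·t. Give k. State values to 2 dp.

From the data, Σt·t = 188.
And Σt·y = 177.
So XᵀX·[k]ᵀ = Xᵀy: [[188]]·[k]ᵀ = [177]ᵀ.
Hence k = 177 / 188 ≈ 0.941489.

k = 0.94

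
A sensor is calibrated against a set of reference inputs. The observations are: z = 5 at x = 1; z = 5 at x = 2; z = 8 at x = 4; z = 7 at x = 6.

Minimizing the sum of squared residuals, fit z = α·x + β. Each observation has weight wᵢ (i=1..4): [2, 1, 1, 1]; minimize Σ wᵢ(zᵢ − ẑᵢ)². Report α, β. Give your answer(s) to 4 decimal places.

With design matrix M, MᵀWM = [[58, 14]; [14, 5]] and MᵀWz = [94, 30]ᵀ.
Determinant 58·5 − 14² = 94.
α = (94·5 − 14·30)/94 = 25/47; β = (58·30 − 14·94)/94 = 212/47.

α = 0.5319, β = 4.5106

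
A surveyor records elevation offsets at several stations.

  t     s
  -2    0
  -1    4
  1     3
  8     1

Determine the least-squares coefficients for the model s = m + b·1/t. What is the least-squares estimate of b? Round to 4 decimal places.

b = -0.0560

AᵀA·[m, b]ᵀ = Aᵀs reads: 4·m + (-3/8)·b = 8;  (-3/8)·m + (145/64)·b = -7/8.
(Σ1 = 4, Σ1/t = -3/8, Σ1/t·1/t = 145/64, Σs = 8, Σ1/t·s = -7/8.)
det = 4·(145/64) − (-3/8)² = 571/64.
m = (8·(145/64) − (-3/8)·(-7/8))/(571/64) = 1139/571; b = (4·(-7/8) − (-3/8)·8)/(571/64) = -32/571.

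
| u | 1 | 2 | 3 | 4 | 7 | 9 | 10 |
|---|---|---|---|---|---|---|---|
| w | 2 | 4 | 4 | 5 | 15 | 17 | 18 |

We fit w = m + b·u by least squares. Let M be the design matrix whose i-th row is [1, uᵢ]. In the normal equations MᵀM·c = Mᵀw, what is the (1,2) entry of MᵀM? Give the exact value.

36

Row 1 ↔ basis 1, column 2 ↔ basis u, so (MᵀM)_{1,2} = Σᵢ u = (1)·(1) + (1)·(2) + (1)·(3) + (1)·(4) + (1)·(7) + (1)·(9) + (1)·(10) = 36.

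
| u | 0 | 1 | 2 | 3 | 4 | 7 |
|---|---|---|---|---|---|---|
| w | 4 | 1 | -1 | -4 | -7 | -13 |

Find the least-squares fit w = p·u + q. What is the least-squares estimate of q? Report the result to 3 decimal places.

q = 3.589

MᵀM·[p, q]ᵀ = Mᵀw reads: 79·p + 17·q = -132;  17·p + 6·q = -20.
(Σu·u = 79, Σu = 17, Σ1 = 6, Σu·w = -132, Σw = -20.)
Eliminating q: 6·(row 1) − 17·(row 2) gives 185·p = 6·(-132) − 17·(-20) = -452, so p = -452/185.
Then q = ((-20) − 17·(-452/185))/6 = 664/185.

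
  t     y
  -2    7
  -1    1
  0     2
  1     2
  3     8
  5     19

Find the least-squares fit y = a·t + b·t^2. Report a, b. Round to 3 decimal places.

a = -0.789, b = 0.955

Sums needed: Σt·t = 40, Σt·t^2 = 144, Σt^2·t^2 = 724.
For Xᵀy: Σt·y = 106, Σt^2·y = 578.
XᵀX·[a, b]ᵀ = Xᵀy becomes [[40, 144]; [144, 724]]·[a, b]ᵀ = [106, 578]ᵀ.
Determinant 40·724 − 144² = 8224.
a = (106·724 − 144·578)/8224 = -811/1028; b = (40·578 − 144·106)/8224 = 491/514.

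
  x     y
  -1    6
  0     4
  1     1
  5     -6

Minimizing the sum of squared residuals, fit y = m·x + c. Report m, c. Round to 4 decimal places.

m = -1.9880, c = 3.7349

Entries of AᵀA: Σx·x = 27, Σx = 5, Σ1 = 4.
For Aᵀy: Σx·y = -35, Σy = 5.
Normal equations: [[27, 5]; [5, 4]]·[m, c]ᵀ = [-35, 5]ᵀ.
Δ = 27·4 − 5² = 83.
m = ((-35)·4 − 5·5)/83 = -165/83; c = (27·5 − 5·(-35))/83 = 310/83.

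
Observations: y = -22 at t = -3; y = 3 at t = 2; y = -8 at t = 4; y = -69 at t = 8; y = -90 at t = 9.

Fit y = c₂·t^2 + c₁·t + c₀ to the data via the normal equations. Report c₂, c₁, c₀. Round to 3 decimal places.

c₂ = -1.533, c₁ = 3.476, c₀ = 2.261

Entries of XᵀX: Σt^2·t^2 = 11010, Σt^2·t = 1286, Σt^2 = 174, Σt·t = 174, Σt = 20, Σ1 = 5.
Moment sums: Σt^2·y = -12020, Σt·y = -1322, Σy = -186.
XᵀX·[c₂, c₁, c₀]ᵀ = Xᵀy becomes [[11010, 1286, 174]; [1286, 174, 20]; [174, 20, 5]]·[c₂, c₁, c₀]ᵀ = [-12020, -1322, -186]ᵀ.
Inverting the 3×3 Gram matrix, [c₂, c₁, c₀]ᵀ = [-225521/147064, 511217/147064, 166241/73532]ᵀ.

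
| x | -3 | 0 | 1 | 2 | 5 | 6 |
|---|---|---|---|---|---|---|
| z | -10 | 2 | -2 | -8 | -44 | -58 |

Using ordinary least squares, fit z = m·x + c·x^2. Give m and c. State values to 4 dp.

Sums needed: Σx·x = 75, Σx·x^2 = 323, Σx^2·x^2 = 2019.
And Σx·z = -556, Σx^2·z = -3312.
Normal equations: [[75, 323]; [323, 2019]]·[m, c]ᵀ = [-556, -3312]ᵀ.
Eliminating c: 2019·(row 1) − 323·(row 2) gives 47096·m = 2019·(-556) − 323·(-3312) = -52788, so m = -13197/11774.
Then c = ((-3312) − 323·(-13197/11774))/2019 = -17203/11774.

m = -1.1209, c = -1.4611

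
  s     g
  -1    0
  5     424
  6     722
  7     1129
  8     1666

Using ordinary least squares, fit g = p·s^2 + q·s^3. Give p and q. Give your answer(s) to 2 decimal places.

p = 1.99, q = 3.01

Normal-equation sums: Σs^2·s^2 = 8419, Σs^2·s^3 = 60475, Σs^3·s^3 = 442075.
And Σs^2·g = 198537, Σs^3·g = 1449191.
XᵀX·[p, q]ᵀ = Xᵀg becomes [[8419, 60475]; [60475, 442075]]·[p, q]ᵀ = [198537, 1449191]ᵀ.
Eliminating q: 442075·(row 1) − 60475·(row 2) gives 64603800·p = 442075·198537 − 60475·1449191 = 128418550, so p = 2568371/1292076.
Then q = (1449191 − 60475·(2568371/1292076))/442075 = 97106977/32301900.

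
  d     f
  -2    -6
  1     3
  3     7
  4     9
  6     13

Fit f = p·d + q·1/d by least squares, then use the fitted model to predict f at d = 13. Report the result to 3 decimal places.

Entries of AᵀA: Σd·d = 66, Σd·1/d = 5, Σ1/d·1/d = 209/144.
Right-hand side: Σd·f = 150, Σ1/d·f = 51/4.
Δ = 66·(209/144) − 5² = 1699/24.
p = (150·(209/144) − 5·(51/4))/(1699/24) = 3695/1699; q = (66·(51/4) − 5·150)/(1699/24) = 2196/1699.
At d = 13: f̂ = (3695/1699)·(13) + (2196/1699)·(1/13) = 626651/22087.

f̂ = 28.372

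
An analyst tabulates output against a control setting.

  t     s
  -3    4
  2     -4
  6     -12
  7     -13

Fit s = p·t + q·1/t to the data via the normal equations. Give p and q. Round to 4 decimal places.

p = -1.9136, q = 1.1336

Sums needed: Σt·t = 98, Σt·1/t = 4, Σ1/t·1/t = 361/882.
For Aᵀs: Σt·s = -183, Σ1/t·s = -151/21.
det = 98·(361/882) − 4² = 217/9.
p = ((-183)·(361/882) − 4·(-151/21))/(217/9) = -40695/21266; q = (98·(-151/21) − 4·(-183))/(217/9) = 246/217.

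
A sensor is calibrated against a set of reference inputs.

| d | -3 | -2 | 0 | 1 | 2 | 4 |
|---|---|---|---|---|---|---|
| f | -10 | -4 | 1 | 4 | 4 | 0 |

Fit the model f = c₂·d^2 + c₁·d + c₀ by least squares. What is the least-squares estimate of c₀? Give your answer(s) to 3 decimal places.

Setting ∂/∂c₂ … = 0 gives: 370·c₂ + 38·c₁ + 34·c₀ = -86;  38·c₂ + 34·c₁ + 2·c₀ = 50;  34·c₂ + 2·c₁ + 6·c₀ = -5.
(Σd^2·d^2 = 370, Σd^2·d = 38, Σd^2 = 34, Σd·d = 34, Σd = 2, Σ1 = 6, Σd^2·f = -86, Σd·f = 50, Σf = -5.)
Inverting the 3×3 Gram matrix, [c₂, c₁, c₀]ᵀ = [-33/52, 107/52, 27/13]ᵀ.

c₀ = 2.077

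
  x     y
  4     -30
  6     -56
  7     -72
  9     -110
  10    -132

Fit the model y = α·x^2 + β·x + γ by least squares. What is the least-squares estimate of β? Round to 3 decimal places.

β = -3.000

MᵀM·[α, β, γ]ᵀ = Mᵀy reads: 20514·α + 2352·β + 282·γ = -28134;  2352·α + 282·β + 36·γ = -3270;  282·α + 36·β + 5·γ = -400.
(Σx^2·x^2 = 20514, Σx^2·x = 2352, Σx^2 = 282, Σx·x = 282, Σx = 36, Σ1 = 5, Σx^2·y = -28134, Σx·y = -3270, Σy = -400.)
Inverting the 3×3 Gram matrix, [α, β, γ]ᵀ = [-1, -3, -2]ᵀ.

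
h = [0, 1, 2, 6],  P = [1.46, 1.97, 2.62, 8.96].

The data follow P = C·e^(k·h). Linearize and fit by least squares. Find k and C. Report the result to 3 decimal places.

With ln Pᵢ as the transformed response and hᵢ as the regressor:
Over the data: Σh = 9.0000, Σ(h)² = 41.0000, Σln P = 4.2124, Σh·ln P = 15.7610.
Normal system: [[41.0000, 9.0000]; [9.0000, 4]]·[k, ln C]ᵀ = [15.7610, 4.2124]ᵀ.
Δ = 41.0000·4 − (9.0000)² = 83.0000; k = (15.7610·4 − 9.0000·4.2124)/83.0000 = 0.30280, ln C = (41.0000·4.2124 − 9.0000·15.7610)/83.0000 = 0.37181, so C = exp(0.37181) = 1.45035.

k = 0.303, C = 1.450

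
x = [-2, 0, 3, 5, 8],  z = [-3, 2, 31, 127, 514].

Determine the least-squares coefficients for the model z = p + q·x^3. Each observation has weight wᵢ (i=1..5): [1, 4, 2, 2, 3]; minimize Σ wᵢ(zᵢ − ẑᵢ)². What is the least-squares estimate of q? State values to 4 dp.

q = 0.9982

Entries of MᵀWM: Σwᵢ·1 = 12, Σwᵢ·x^3 = 1832, Σwᵢ·x^3·x^3 = 819204.
And Σwᵢ·z = 1863, Σwᵢ·x^3·z = 822952.
So MᵀWM·[p, q]ᵀ = MᵀWz: [[12, 1832]; [1832, 819204]]·[p, q]ᵀ = [1863, 822952]ᵀ.
det = 12·819204 − 1832² = 6474224.
p = (1863·819204 − 1832·822952)/6474224 = 4632247/1618556; q = (12·822952 − 1832·1863)/6474224 = 807801/809278.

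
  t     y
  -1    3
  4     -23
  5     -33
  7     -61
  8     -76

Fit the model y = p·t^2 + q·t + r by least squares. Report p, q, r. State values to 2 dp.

From the data, Σt^2·t^2 = 7379, Σt^2·t = 1043, Σt^2 = 155, Σt·t = 155, Σt = 23, Σ1 = 5.
Moment sums: Σt^2·y = -9043, Σt·y = -1295, Σy = -190.
Solving the 3×3 system (Gaussian elimination) gives p = -6749/7392, q = -545/224, r = 5527/3696.

p = -0.91, q = -2.43, r = 1.50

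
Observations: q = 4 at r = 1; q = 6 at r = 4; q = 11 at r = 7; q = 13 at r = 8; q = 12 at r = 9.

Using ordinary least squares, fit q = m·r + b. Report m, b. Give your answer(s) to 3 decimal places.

The normal system MᵀM·[m, b]ᵀ = Mᵀq is [[211, 29]; [29, 5]]·[m, b]ᵀ = [317, 46]ᵀ.
det = 211·5 − 29² = 214.
m = (317·5 − 29·46)/214 = 251/214; b = (211·46 − 29·317)/214 = 513/214.

m = 1.173, b = 2.397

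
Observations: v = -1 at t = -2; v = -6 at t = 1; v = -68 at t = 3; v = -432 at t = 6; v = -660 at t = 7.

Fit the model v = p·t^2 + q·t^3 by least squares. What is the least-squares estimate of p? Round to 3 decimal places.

p = -3.179

From the data, Σt^2·t^2 = 3795, Σt^2·t^3 = 24795, Σt^3·t^3 = 165099.
For Xᵀv: Σt^2·v = -48514, Σt^3·v = -321526.
Normal equations: [[3795, 24795]; [24795, 165099]]·[p, q]ᵀ = [-48514, -321526]ᵀ.
Δ = 3795·165099 − 24795² = 11758680.
p = ((-48514)·165099 − 24795·(-321526))/11758680 = -3114643/979890; q = (3795·(-321526) − 24795·(-48514))/11758680 = -288109/195978.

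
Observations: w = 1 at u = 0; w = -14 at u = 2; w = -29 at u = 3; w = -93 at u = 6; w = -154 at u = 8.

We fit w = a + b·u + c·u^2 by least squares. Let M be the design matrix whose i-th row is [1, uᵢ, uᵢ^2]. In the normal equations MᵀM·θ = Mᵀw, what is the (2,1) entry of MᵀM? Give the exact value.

Row 2 ↔ basis u, column 1 ↔ basis 1, so (MᵀM)_{2,1} = Σᵢ u = (0)·(1) + (2)·(1) + (3)·(1) + (6)·(1) + (8)·(1) = 19.

19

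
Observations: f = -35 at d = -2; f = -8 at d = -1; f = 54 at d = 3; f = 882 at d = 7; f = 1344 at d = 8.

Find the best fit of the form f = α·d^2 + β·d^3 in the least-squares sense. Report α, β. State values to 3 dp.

α = -2.966, β = 2.996

Compute the Gram sums: Σd^2·d^2 = 6595, Σd^2·d^3 = 49785, Σd^3·d^3 = 380587.
Right-hand side: Σd^2·f = 129572, Σd^3·f = 992400.
So AᵀA·[α, β]ᵀ = Aᵀf: [[6595, 49785]; [49785, 380587]]·[α, β]ᵀ = [129572, 992400]ᵀ.
Δ = 6595·380587 − 49785² = 31425040.
α = (129572·380587 − 49785·992400)/31425040 = -23303809/7856260; β = (6595·992400 − 49785·129572)/31425040 = 4706799/1571252.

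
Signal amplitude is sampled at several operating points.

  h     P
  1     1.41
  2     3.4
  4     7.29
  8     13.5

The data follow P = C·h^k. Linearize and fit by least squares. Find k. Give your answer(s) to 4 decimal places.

k = 1.0878

Taking logs, ln P = k·ln h + ln C, so regress ln P on ln h.
Sums: Σln h = 4.1589, Σ(ln h)² = 6.7263, Σln P = 6.1566, Σln h·ln P = 9.0143.
Normal system: [[6.7263, 4.1589]; [4.1589, 4]]·[k, ln C]ᵀ = [9.0143, 6.1566]ᵀ.
Slope k = (n·Σln h·ln P − Σln h·Σln P)/(n·Σ(ln h)² − (Σln h)²) = (4·9.0143 − 4.1589·6.1566)/9.6091 = 1.08780; ln C = (Σln P − k·Σln h)/n = 0.40814.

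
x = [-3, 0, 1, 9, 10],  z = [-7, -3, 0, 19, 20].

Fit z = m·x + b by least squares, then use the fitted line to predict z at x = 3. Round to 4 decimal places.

ẑ = 4.9189

The normal equations are: 191·m + 17·b = 392;  17·m + 5·b = 29.
(Σx·x = 191, Σx = 17, Σ1 = 5, Σx·z = 392, Σz = 29.)
Eliminating b: 5·(row 1) − 17·(row 2) gives 666·m = 5·392 − 17·29 = 1467, so m = 163/74.
Then b = (29 − 17·(163/74))/5 = -125/74.
At x = 3: ẑ = (163/74)·(3) + (-125/74)·(1) = 182/37.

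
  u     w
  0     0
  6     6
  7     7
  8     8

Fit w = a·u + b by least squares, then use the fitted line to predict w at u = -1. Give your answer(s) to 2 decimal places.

ŵ = -1.00

From the data, Σu·u = 149, Σu = 21, Σ1 = 4.
Right-hand side: Σu·w = 149, Σw = 21.
So MᵀM·[a, b]ᵀ = Mᵀw: [[149, 21]; [21, 4]]·[a, b]ᵀ = [149, 21]ᵀ.
Determinant 149·4 − 21² = 155.
a = (149·4 − 21·21)/155 = 1; b = (149·21 − 21·149)/155 = 0.
At u = -1: ŵ = (1)·(-1) + (0)·(1) = -1.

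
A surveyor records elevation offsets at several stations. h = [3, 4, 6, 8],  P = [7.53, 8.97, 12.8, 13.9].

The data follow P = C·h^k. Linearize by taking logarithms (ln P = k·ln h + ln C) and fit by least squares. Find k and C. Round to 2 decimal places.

k = 0.66, C = 3.66

With ln Pᵢ as the transformed response and ln hᵢ as the regressor:
Over the data: Σln h = 6.3561, Σ(ln h)² = 10.6632, Σln P = 9.3941, Σln h·ln P = 15.3002.
Normal system: [[10.6632, 6.3561]; [6.3561, 4]]·[k, ln C]ᵀ = [15.3002, 9.3941]ᵀ.
Solving (det = 2.2529): k = 0.66175, ln C = 1.29700, so C = exp(1.29700) = 3.65829.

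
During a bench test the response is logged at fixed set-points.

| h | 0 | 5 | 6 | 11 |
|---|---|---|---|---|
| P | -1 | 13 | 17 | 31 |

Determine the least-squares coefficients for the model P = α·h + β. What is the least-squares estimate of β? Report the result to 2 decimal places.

β = -1.05

From the data, Σh·h = 182, Σh = 22, Σ1 = 4.
Moment sums: Σh·P = 508, ΣP = 60.
XᵀX·[α, β]ᵀ = XᵀP becomes [[182, 22]; [22, 4]]·[α, β]ᵀ = [508, 60]ᵀ.
Determinant 182·4 − 22² = 244.
α = (508·4 − 22·60)/244 = 178/61; β = (182·60 − 22·508)/244 = -64/61.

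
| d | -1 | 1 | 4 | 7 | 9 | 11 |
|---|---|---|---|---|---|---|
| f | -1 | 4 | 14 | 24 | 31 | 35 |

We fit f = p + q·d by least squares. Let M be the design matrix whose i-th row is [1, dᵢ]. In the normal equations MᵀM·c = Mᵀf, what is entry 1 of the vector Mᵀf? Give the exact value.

Entry 1 ↔ basis 1, so (Mᵀf)_{1} = Σᵢ fᵢ = (1)·(-1) + (1)·(4) + (1)·(14) + (1)·(24) + (1)·(31) + (1)·(35) = 107.

107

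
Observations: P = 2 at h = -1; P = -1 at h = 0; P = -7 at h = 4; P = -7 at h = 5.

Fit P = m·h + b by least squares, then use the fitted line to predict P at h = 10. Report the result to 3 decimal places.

P̂ = -15.250

Forming AᵀA = [[42, 8]; [8, 4]] and AᵀP = [-65, -13]ᵀ gives AᵀA·[m, b]ᵀ = AᵀP.
det = 42·4 − 8² = 104.
m = ((-65)·4 − 8·(-13))/104 = -3/2; b = (42·(-13) − 8·(-65))/104 = -1/4.
At h = 10: P̂ = (-3/2)·(10) + (-1/4)·(1) = -61/4.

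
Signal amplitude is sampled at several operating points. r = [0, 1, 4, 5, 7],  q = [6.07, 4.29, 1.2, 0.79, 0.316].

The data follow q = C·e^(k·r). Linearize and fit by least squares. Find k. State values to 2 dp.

k = -0.42

With ln qᵢ as the transformed response and rᵢ as the regressor:
Σr = 17.0000, Σ(r)² = 91.0000, Σln q = 2.0542, Σr·ln q = -7.0571.
Equations: 91.0000·k + 17.0000·ln C = -7.0571;  17.0000·k + 5·ln C = 2.0542.
Δ = 91.0000·5 − (17.0000)² = 166.0000; k = (-7.0571·5 − 17.0000·2.0542)/166.0000 = -0.42294, ln C = (91.0000·2.0542 − 17.0000·-7.0571)/166.0000 = 1.84883.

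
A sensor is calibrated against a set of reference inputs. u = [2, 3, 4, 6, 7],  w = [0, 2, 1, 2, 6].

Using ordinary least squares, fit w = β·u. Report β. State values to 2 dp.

β = 0.56

Setting ∂/∂β … = 0 gives: 114·β = 64.
(Σu·u = 114, Σu·w = 64.)
β = 64/114 = 0.561404.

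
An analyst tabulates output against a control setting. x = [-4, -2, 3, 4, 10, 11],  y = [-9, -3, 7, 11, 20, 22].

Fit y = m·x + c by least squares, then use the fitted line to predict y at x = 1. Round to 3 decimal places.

Entries of MᵀM: Σx·x = 266, Σx = 22, Σ1 = 6.
And Σx·y = 549, Σy = 48.
Eliminating c: 6·(row 1) − 22·(row 2) gives 1112·m = 6·549 − 22·48 = 2238, so m = 1119/556.
Then c = (48 − 22·(1119/556))/6 = 345/556.
At x = 1: ŷ = (1119/556)·(1) + (345/556)·(1) = 366/139.

ŷ = 2.633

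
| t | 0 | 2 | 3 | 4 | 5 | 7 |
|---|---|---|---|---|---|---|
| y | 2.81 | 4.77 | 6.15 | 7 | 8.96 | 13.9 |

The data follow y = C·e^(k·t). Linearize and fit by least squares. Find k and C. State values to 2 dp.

k = 0.22, C = 2.94

With ln yᵢ as the transformed response and tᵢ as the regressor:
Σt = 21.0000, Σ(t)² = 103.0000, Σln y = 11.1826, Σt·ln y = 45.7448.
Equations: 103.0000·k + 21.0000·ln C = 45.7448;  21.0000·k + 6·ln C = 11.1826.
Solving (det = 177.0000): k = 0.22393, ln C = 1.08002, so C = exp(1.08002) = 2.94473.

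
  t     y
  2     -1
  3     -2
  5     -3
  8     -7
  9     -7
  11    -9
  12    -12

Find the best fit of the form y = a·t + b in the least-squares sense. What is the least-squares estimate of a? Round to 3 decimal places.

Compute the Gram sums: Σt·t = 448, Σt = 50, Σ1 = 7.
For Xᵀy: Σt·y = -385, Σy = -41.
det = 448·7 − 50² = 636.
a = ((-385)·7 − 50·(-41))/636 = -215/212; b = (448·(-41) − 50·(-385))/636 = 147/106.

a = -1.014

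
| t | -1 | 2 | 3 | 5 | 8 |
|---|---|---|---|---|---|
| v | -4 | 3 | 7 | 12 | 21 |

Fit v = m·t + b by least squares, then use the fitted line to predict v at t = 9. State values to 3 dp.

Entries of XᵀX: Σt·t = 103, Σt = 17, Σ1 = 5.
Right-hand side: Σt·v = 259, Σv = 39.
det = 103·5 − 17² = 226.
m = (259·5 − 17·39)/226 = 316/113; b = (103·39 − 17·259)/226 = -193/113.
At t = 9: v̂ = (316/113)·(9) + (-193/113)·(1) = 2651/113.

v̂ = 23.460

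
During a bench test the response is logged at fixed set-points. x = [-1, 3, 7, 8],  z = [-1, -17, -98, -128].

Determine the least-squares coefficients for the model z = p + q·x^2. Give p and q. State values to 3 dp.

p = 1.066, q = -2.018

MᵀM·[p, q]ᵀ = Mᵀz reads: 4·p + 123·q = -244;  123·p + 6579·q = -13148.
Eliminating q: 6579·(row 1) − 123·(row 2) gives 11187·p = 6579·(-244) − 123·(-13148) = 11928, so p = 3976/3729.
Then q = ((-13148) − 123·(3976/3729))/6579 = -22580/11187.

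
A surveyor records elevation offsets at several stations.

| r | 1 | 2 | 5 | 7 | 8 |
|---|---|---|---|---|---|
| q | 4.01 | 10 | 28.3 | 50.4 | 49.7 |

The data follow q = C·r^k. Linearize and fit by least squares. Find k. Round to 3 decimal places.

k = 1.235

Taking logs, ln q = k·ln r + ln C, so regress ln q on ln r.
Sums: Σln r = 6.3279, Σ(ln r)² = 11.1814, Σln q = 14.8602, Σln r·ln q = 22.7264.
Normal system: [[11.1814, 6.3279]; [6.3279, 5]]·[k, ln C]ᵀ = [22.7264, 14.8602]ᵀ.
Solving (det = 15.8642): k = 1.23533, ln C = 1.40863.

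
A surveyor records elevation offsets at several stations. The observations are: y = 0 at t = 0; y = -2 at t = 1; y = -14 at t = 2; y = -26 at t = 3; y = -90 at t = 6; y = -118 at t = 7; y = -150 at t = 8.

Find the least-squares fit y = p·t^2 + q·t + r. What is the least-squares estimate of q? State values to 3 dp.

With design matrix X, XᵀX = [[7891, 1107, 163]; [1107, 163, 27]; [163, 27, 7]] and Xᵀy = [-18914, -2674, -400]ᵀ.
Row-reducing yields p = -10501/5376, q = -5995/1792, r = 3347/2688.

q = -3.345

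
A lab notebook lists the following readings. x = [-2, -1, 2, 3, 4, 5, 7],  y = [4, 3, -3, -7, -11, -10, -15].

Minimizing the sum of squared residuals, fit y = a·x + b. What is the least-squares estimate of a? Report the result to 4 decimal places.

a = -2.2153

With design matrix M, MᵀM = [[108, 18]; [18, 7]] and Mᵀy = [-237, -39]ᵀ.
det = 108·7 − 18² = 432.
a = ((-237)·7 − 18·(-39))/432 = -319/144; b = (108·(-39) − 18·(-237))/432 = 1/8.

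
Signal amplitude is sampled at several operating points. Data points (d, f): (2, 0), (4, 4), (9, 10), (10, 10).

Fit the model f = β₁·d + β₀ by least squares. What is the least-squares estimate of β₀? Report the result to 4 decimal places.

β₀ = -1.8212

XᵀX·[β₁, β₀]ᵀ = Xᵀf reads: 201·β₁ + 25·β₀ = 206;  25·β₁ + 4·β₀ = 24.
(Σd·d = 201, Σd = 25, Σ1 = 4, Σd·f = 206, Σf = 24.)
Eliminating β₀: 4·(row 1) − 25·(row 2) gives 179·β₁ = 4·206 − 25·24 = 224, so β₁ = 224/179.
Then β₀ = (24 − 25·(224/179))/4 = -326/179.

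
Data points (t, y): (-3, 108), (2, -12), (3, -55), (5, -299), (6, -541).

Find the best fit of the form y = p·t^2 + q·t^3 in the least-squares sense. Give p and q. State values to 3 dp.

p = 3.001, q = -3.002

Compute the Gram sums: Σt^2·t^2 = 2099, Σt^2·t^3 = 10933, Σt^3·t^3 = 63803.
Right-hand side: Σt^2·y = -26522, Σt^3·y = -158728.
So AᵀA·[p, q]ᵀ = Aᵀy: [[2099, 10933]; [10933, 63803]]·[p, q]ᵀ = [-26522, -158728]ᵀ.
Eliminating q: 63803·(row 1) − 10933·(row 2) gives 14392008·p = 63803·(-26522) − 10933·(-158728) = 43190058, so p = 7198343/2398668.
Then q = ((-158728) − 10933·(7198343/2398668))/63803 = -7200841/2398668.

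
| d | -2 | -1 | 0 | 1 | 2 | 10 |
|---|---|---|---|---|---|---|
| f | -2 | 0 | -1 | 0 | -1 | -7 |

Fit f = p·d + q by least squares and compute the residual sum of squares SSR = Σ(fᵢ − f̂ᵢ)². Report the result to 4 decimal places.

SSR = 8.4036

The normal system AᵀA·[p, q]ᵀ = Aᵀf is [[110, 10]; [10, 6]]·[p, q]ᵀ = [-68, -11]ᵀ.
Determinant 110·6 − 10² = 560.
p = ((-68)·6 − 10·(-11))/560 = -149/280; q = (110·(-11) − 10·(-68))/560 = -53/56.
Residuals: -593/280, 29/70, -3/56, 207/140, 283/280, -41/56; SSR = 2353/280.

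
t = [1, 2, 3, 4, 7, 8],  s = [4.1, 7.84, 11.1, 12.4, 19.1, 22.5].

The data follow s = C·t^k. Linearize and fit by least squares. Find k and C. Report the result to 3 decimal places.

Linearized form: ln s = k·ln t + ln C. From the 6 transformed points,
Σln t = 7.2034, Σ(ln t)² = 11.7199, Σln s = 14.4581, Σln t·ln s = 19.7761.
Normal system: [[11.7199, 7.2034]; [7.2034, 6]]·[k, ln C]ᵀ = [19.7761, 14.4581]ᵀ.
Slope k = (n·Σln t·ln s − Σln t·Σln s)/(n·Σ(ln t)² − (Σln t)²) = (6·19.7761 − 7.2034·14.4581)/18.4301 = 0.78727; ln C = (Σln s − k·Σln t)/n = 1.46451, so C = exp(1.46451) = 4.32543.

k = 0.787, C = 4.325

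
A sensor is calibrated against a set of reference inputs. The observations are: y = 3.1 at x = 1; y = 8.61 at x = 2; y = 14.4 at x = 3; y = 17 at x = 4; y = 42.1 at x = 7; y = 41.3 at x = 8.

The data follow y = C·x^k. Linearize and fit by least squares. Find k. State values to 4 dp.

Let Y = ln y. Fitting Y = k·ln x + ln C by least squares:
XᵀX = [[11.7199, 7.2034]; [7.2034, 6]], rhs = [23.3653, 16.2457]ᵀ  (here Σln x = 7.2034, Σ(ln x)² = 11.7199, Σln y = 16.2457, Σln x·ln y = 23.3653).
Slope k = (n·Σln x·ln y − Σln x·Σln y)/(n·Σ(ln x)² − (Σln x)²) = (6·23.3653 − 7.2034·16.2457)/18.4301 = 1.25706; ln C = (Σln y − k·Σln x)/n = 1.19843.

k = 1.2571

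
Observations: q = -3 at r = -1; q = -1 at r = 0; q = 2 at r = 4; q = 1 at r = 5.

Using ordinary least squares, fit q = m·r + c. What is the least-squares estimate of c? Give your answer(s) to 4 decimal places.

Normal-equation sums: Σr·r = 42, Σr = 8, Σ1 = 4.
And Σr·q = 16, Σq = -1.
Normal equations: [[42, 8]; [8, 4]]·[m, c]ᵀ = [16, -1]ᵀ.
Δ = 42·4 − 8² = 104.
m = (16·4 − 8·(-1))/104 = 9/13; c = (42·(-1) − 8·16)/104 = -85/52.

c = -1.6346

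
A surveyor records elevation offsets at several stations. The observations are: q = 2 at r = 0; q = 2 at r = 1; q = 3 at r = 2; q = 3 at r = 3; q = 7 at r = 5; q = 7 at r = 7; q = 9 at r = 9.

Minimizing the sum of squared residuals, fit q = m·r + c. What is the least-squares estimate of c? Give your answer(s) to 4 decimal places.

Setting ∂/∂m … = 0 gives: 169·m + 27·c = 182;  27·m + 7·c = 33.
(Σr·r = 169, Σr = 27, Σ1 = 7, Σr·q = 182, Σq = 33.)
Eliminating c: 7·(row 1) − 27·(row 2) gives 454·m = 7·182 − 27·33 = 383, so m = 383/454.
Then c = (33 − 27·(383/454))/7 = 663/454.

c = 1.4604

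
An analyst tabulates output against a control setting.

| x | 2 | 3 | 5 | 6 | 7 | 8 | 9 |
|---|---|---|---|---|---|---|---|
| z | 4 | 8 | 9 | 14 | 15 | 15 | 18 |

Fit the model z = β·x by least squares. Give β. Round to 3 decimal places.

β = 2.045

AᵀA·[β]ᵀ = Aᵀz reads: 268·β = 548.
(Σx·x = 268, Σx·z = 548.)
β = 548/268 = 2.04478.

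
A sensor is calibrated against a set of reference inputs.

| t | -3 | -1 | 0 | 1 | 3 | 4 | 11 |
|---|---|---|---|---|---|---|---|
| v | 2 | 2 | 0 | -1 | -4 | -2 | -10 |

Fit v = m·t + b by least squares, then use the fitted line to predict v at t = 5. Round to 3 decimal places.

v̂ = -4.400

Setting ∂/∂m … = 0 gives: 157·m + 15·b = -139;  15·m + 7·b = -13.
Eliminating b: 7·(row 1) − 15·(row 2) gives 874·m = 7·(-139) − 15·(-13) = -778, so m = -389/437.
Then b = ((-13) − 15·(-389/437))/7 = 22/437.
At t = 5: v̂ = (-389/437)·(5) + (22/437)·(1) = -1923/437.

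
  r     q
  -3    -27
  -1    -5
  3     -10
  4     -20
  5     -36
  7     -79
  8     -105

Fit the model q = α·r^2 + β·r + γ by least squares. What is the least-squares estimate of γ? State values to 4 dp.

The normal equations are: 7541·α + 1043·β + 173·γ = -12149;  1043·α + 173·β + 23·γ = -1597;  173·α + 23·β + 7·γ = -282.
Solving the 3×3 system (Gaussian elimination) gives α = -2119/1056, β = 3055/1056, γ = -35/176.

γ = -0.1989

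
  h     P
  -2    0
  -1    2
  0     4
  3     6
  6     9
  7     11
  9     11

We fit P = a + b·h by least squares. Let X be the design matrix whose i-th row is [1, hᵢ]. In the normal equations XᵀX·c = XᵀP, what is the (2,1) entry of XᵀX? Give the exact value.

22

Row 2 ↔ basis h, column 1 ↔ basis 1, so (XᵀX)_{2,1} = Σᵢ h = (-2)·(1) + (-1)·(1) + (0)·(1) + (3)·(1) + (6)·(1) + (7)·(1) + (9)·(1) = 22.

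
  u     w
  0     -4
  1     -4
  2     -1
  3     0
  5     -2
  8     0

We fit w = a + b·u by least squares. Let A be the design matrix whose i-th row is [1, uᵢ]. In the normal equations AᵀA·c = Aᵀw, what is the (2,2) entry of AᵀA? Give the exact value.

103

Row 2 ↔ basis u, column 2 ↔ basis u, so (AᵀA)_{2,2} = Σᵢ (u)·(u) = (0)·(0) + (1)·(1) + (2)·(2) + (3)·(3) + (5)·(5) + (8)·(8) = 103.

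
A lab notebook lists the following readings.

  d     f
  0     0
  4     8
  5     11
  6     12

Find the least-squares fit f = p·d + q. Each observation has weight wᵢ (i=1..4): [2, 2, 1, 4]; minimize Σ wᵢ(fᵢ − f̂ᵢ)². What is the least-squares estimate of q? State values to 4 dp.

q = 0.0364

The normal system MᵀWM·[p, q]ᵀ = MᵀWf is [[201, 37]; [37, 9]]·[p, q]ᵀ = [407, 75]ᵀ.
Eliminating q: 9·(row 1) − 37·(row 2) gives 440·p = 9·407 − 37·75 = 888, so p = 111/55.
Then q = (75 − 37·(111/55))/9 = 2/55.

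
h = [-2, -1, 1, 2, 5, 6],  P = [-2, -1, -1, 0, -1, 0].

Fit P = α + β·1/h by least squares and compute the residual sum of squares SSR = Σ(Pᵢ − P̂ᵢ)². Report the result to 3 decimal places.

SSR = 2.353

The normal system AᵀA·[α, β]ᵀ = AᵀP is [[6, 11/30]; [11/30, 2311/900]]·[α, β]ᵀ = [-5, 4/5]ᵀ.
Δ = 6·(2311/900) − (11/30)² = 2749/180.
α = ((-5)·(2311/900) − (11/30)·(4/5))/(2749/180) = -11819/13745; β = (6·(4/5) − (11/30)·(-5))/(2749/180) = 1194/2749.
Residuals: -12686/13745, 4044/13745, -7896/13745, 8834/13745, -624/2749, 10824/13745; SSR = 32344/13745.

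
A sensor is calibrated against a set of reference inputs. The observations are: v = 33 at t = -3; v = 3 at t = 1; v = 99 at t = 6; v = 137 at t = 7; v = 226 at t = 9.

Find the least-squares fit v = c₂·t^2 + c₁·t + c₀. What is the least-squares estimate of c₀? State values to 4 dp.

With design matrix M, MᵀM = [[10340, 1262, 176]; [1262, 176, 20]; [176, 20, 5]] and Mᵀv = [28883, 3491, 498]ᵀ.
Inverting the 3×3 Gram matrix, [c₂, c₁, c₀]ᵀ = [211237/72114, -101785/72114, 25692/12019]ᵀ.

c₀ = 2.1376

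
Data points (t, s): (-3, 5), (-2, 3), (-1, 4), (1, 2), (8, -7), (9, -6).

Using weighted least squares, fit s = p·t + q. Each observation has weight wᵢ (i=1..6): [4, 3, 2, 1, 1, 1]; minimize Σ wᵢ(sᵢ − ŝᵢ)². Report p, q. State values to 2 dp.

p = -0.97, q = 2.01

From the data, Σwᵢ·t·t = 196, Σwᵢ·t = -2, Σwᵢ·1 = 12.
For MᵀWs: Σwᵢ·t·s = -194, Σwᵢ·s = 26.
Δ = 196·12 − (-2)² = 2348.
p = ((-194)·12 − (-2)·26)/2348 = -569/587; q = (196·26 − (-2)·(-194))/2348 = 1177/587.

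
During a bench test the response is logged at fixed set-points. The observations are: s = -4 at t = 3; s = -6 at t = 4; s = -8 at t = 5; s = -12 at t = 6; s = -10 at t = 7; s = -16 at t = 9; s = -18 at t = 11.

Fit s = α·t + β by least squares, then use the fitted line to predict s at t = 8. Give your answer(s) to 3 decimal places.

ŝ = -13.347

Setting ∂/∂α … = 0 gives: 337·α + 45·β = -560;  45·α + 7·β = -74.
(Σt·t = 337, Σt = 45, Σ1 = 7, Σt·s = -560, Σs = -74.)
Δ = 337·7 − 45² = 334.
α = ((-560)·7 − 45·(-74))/334 = -295/167; β = (337·(-74) − 45·(-560))/334 = 131/167.
At t = 8: ŝ = (-295/167)·(8) + (131/167)·(1) = -2229/167.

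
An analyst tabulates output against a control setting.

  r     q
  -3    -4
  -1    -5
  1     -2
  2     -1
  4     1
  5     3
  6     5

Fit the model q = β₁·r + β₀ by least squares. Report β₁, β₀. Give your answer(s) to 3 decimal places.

β₁ = 1.063, β₀ = -2.554

AᵀA·[β₁, β₀]ᵀ = Aᵀq reads: 92·β₁ + 14·β₀ = 62;  14·β₁ + 7·β₀ = -3.
det = 92·7 − 14² = 448.
β₁ = (62·7 − 14·(-3))/448 = 17/16; β₀ = (92·(-3) − 14·62)/448 = -143/56.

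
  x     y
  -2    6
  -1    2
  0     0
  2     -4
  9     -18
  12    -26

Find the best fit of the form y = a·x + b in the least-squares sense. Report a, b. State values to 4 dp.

From the data, Σx·x = 234, Σx = 20, Σ1 = 6.
For Aᵀy: Σx·y = -496, Σy = -40.
det = 234·6 − 20² = 1004.
a = ((-496)·6 − 20·(-40))/1004 = -544/251; b = (234·(-40) − 20·(-496))/1004 = 140/251.

a = -2.1673, b = 0.5578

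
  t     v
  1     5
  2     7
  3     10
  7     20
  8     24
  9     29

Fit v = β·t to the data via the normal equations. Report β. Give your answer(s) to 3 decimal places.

β = 3.087

Forming MᵀM = [[208]] and Mᵀv = [642]ᵀ gives MᵀM·[β]ᵀ = Mᵀv.
Hence β = 642 / 208 ≈ 3.08654.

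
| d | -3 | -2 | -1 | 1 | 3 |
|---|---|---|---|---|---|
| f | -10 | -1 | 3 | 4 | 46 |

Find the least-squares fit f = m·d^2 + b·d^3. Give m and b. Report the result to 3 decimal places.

From the data, Σd^2·d^2 = 180, Σd^2·d^3 = -32, Σd^3·d^3 = 1524.
Right-hand side: Σd^2·f = 327, Σd^3·f = 1521.
Δ = 180·1524 − (-32)² = 273296.
m = (327·1524 − (-32)·1521)/273296 = 136755/68324; b = (180·1521 − (-32)·327)/273296 = 71061/68324.

m = 2.002, b = 1.040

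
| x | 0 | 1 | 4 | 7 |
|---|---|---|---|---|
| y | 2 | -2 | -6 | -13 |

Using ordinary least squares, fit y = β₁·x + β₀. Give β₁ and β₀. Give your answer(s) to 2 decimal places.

β₁ = -2.00, β₀ = 1.25

AᵀA·[β₁, β₀]ᵀ = Aᵀy reads: 66·β₁ + 12·β₀ = -117;  12·β₁ + 4·β₀ = -19.
(Σx·x = 66, Σx = 12, Σ1 = 4, Σx·y = -117, Σy = -19.)
Determinant 66·4 − 12² = 120.
β₁ = ((-117)·4 − 12·(-19))/120 = -2; β₀ = (66·(-19) − 12·(-117))/120 = 5/4.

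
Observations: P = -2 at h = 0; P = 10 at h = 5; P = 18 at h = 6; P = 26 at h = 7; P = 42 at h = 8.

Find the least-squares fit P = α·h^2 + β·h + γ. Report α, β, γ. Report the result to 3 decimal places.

XᵀX·[α, β, γ]ᵀ = XᵀP reads: 8418·α + 1196·β + 174·γ = 4860;  1196·α + 174·β + 26·γ = 676;  174·α + 26·β + 5·γ = 94.
(Σh^2·h^2 = 8418, Σh^2·h = 1196, Σh^2 = 174, Σh·h = 174, Σh = 26, Σ1 = 5, Σh^2·P = 4860, Σh·P = 676, ΣP = 94.)
Row-reducing yields α = 8916/8599, β = -25428/8599, γ = -16390/8599.

α = 1.037, β = -2.957, γ = -1.906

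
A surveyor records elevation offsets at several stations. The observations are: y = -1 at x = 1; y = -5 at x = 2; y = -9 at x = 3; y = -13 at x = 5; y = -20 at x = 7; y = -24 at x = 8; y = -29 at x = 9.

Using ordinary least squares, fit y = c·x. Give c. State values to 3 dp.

Compute the Gram sums: Σx·x = 233.
And Σx·y = -696.
Normal equations: [[233]]·[c]ᵀ = [-696]ᵀ.
c = (-696)/233 = -2.98712.

c = -2.987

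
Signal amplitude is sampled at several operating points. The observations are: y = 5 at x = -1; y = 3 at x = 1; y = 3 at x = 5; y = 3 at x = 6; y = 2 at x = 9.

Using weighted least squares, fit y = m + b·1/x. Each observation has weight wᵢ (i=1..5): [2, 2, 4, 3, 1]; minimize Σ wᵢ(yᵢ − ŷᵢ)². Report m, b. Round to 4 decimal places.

m = 3.3784, b = -1.0915

Setting ∂/∂m … = 0 gives: 12·m + (127/90)·b = 39;  (127/90)·m + (34471/8100)·b = 11/90.
det = 12·(34471/8100) − (127/90)² = 397523/8100.
m = (39·(34471/8100) − (127/90)·(11/90))/(397523/8100) = 1342972/397523; b = (12·(11/90) − (127/90)·39)/(397523/8100) = -433890/397523.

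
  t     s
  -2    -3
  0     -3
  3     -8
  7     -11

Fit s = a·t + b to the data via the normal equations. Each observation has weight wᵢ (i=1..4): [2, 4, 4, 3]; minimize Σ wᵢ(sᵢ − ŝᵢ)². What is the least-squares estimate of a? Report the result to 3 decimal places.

a = -1.028

Compute the Gram sums: Σwᵢ·t·t = 191, Σwᵢ·t = 29, Σwᵢ·1 = 13.
Moment sums: Σwᵢ·t·s = -315, Σwᵢ·s = -83.
So AᵀWA·[a, b]ᵀ = AᵀWs: [[191, 29]; [29, 13]]·[a, b]ᵀ = [-315, -83]ᵀ.
Δ = 191·13 − 29² = 1642.
a = ((-315)·13 − 29·(-83))/1642 = -844/821; b = (191·(-83) − 29·(-315))/1642 = -3359/821.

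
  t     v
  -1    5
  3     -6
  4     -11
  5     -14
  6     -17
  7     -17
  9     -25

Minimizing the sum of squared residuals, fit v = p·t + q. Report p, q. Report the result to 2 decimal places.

p = -2.97, q = 1.85

The normal equations are: 217·p + 33·q = -583;  33·p + 7·q = -85.
(Σt·t = 217, Σt = 33, Σ1 = 7, Σt·v = -583, Σv = -85.)
Δ = 217·7 − 33² = 430.
p = ((-583)·7 − 33·(-85))/430 = -638/215; q = (217·(-85) − 33·(-583))/430 = 397/215.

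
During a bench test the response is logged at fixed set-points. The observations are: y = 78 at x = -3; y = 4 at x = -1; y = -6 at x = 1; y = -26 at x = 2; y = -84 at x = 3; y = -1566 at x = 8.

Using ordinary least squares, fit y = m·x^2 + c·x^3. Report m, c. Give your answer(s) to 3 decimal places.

m = -0.361, c = -3.013

Sums needed: Σx^2·x^2 = 4276, Σx^2·x^3 = 32800, Σx^3·x^3 = 263668.
Right-hand side: Σx^2·y = -100384, Σx^3·y = -806384.
Normal equations: [[4276, 32800]; [32800, 263668]]·[m, c]ᵀ = [-100384, -806384]ᵀ.
Δ = 4276·263668 − 32800² = 51604368.
m = ((-100384)·263668 − 32800·(-806384))/51604368 = -1165832/3225273; c = (4276·(-806384) − 32800·(-100384))/51604368 = -9718924/3225273.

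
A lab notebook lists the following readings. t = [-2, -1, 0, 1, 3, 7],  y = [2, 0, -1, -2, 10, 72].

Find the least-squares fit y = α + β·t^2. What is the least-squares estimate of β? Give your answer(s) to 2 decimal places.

β = 1.52

AᵀA·[α, β]ᵀ = Aᵀy reads: 6·α + 64·β = 81;  64·α + 2500·β = 3624.
det = 6·2500 − 64² = 10904.
α = (81·2500 − 64·3624)/10904 = -7359/2726; β = (6·3624 − 64·81)/10904 = 2070/1363.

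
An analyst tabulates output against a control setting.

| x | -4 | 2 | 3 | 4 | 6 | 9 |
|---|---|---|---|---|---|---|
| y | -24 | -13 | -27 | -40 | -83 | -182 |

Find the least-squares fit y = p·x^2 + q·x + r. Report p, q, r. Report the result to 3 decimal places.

AᵀA·[p, q, r]ᵀ = Aᵀy reads: 8466·p + 980·q + 162·r = -19049;  980·p + 162·q + 20·r = -2307;  162·p + 20·q + 6·r = -369.
(Σx^2·x^2 = 8466, Σx^2·x = 980, Σx^2 = 162, Σx·x = 162, Σx = 20, Σ1 = 6, Σx^2·y = -19049, Σx·y = -2307, Σy = -369.)
Inverting the 3×3 Gram matrix, [p, q, r]ᵀ = [-26749/13398, -9301/4466, -4372/6699]ᵀ.

p = -1.996, q = -2.083, r = -0.653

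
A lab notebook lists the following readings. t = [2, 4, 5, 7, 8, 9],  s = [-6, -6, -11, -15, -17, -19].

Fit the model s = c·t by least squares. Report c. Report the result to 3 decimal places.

c = -2.105

The normal equations are: 239·c = -503.
(Σt·t = 239, Σt·s = -503.)
c = (-503)/239 = -2.1046.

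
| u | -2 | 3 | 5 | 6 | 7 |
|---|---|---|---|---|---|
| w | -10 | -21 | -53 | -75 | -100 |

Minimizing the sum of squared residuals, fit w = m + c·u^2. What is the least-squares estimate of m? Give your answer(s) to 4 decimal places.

The normal equations are: 5·m + 123·c = -259;  123·m + 4419·c = -9154.
(Σ1 = 5, Σu^2 = 123, Σu^2·u^2 = 4419, Σw = -259, Σu^2·w = -9154.)
Δ = 5·4419 − 123² = 6966.
m = ((-259)·4419 − 123·(-9154))/6966 = -6193/2322; c = (5·(-9154) − 123·(-259))/6966 = -13913/6966.

m = -2.6671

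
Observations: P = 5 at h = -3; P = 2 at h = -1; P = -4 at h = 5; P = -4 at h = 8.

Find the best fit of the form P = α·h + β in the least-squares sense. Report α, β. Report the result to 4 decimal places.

Entries of MᵀM: Σh·h = 99, Σh = 9, Σ1 = 4.
For MᵀP: Σh·P = -69, ΣP = -1.
Normal equations: [[99, 9]; [9, 4]]·[α, β]ᵀ = [-69, -1]ᵀ.
det = 99·4 − 9² = 315.
α = ((-69)·4 − 9·(-1))/315 = -89/105; β = (99·(-1) − 9·(-69))/315 = 58/35.

α = -0.8476, β = 1.6571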